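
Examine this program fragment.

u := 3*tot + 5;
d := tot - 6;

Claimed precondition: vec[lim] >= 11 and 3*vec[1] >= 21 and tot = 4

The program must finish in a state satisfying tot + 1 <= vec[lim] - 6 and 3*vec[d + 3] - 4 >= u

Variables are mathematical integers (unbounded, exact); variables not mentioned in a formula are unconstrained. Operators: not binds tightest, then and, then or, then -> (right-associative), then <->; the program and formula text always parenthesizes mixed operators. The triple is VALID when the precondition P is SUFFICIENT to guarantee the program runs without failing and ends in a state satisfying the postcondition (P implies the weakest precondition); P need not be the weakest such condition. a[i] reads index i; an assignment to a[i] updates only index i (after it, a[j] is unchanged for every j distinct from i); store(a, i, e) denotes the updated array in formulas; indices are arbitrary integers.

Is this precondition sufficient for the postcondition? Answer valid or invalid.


Working backward. After the program, the postcondition tot + 1 <= vec[lim] - 6 and 3*vec[d + 3] - 4 >= u must hold; in canonical form it is tot <= vec[lim] - 7 and 3*vec[d + 3] >= u + 4.
Before d := tot - 6: tot <= vec[lim] - 7 and 3*vec[tot - 3] >= u + 4
Before u := 3*tot + 5: tot <= vec[lim] - 7 and 3*vec[tot - 3] >= 3*tot + 9
The weakest precondition is tot <= vec[lim] - 7 and 3*vec[tot - 3] >= 3*tot + 9.
Check whether vec[lim] >= 11 and 3*vec[1] >= 21 and tot = 4 implies it.
Every state satisfying the precondition satisfies the weakest precondition: the implication holds.
Answer: valid


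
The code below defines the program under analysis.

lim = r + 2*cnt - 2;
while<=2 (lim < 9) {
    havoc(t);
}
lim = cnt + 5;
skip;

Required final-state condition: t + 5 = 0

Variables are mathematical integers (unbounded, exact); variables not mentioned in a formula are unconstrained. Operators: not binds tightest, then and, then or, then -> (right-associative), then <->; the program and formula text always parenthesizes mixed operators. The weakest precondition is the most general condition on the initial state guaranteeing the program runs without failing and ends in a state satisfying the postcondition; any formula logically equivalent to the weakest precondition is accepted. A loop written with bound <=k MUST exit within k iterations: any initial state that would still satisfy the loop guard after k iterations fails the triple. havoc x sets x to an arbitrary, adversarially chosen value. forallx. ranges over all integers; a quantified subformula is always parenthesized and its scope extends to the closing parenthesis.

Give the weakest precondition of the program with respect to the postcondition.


Working backward. After the program, the postcondition t + 5 = 0 must hold; in canonical form it is t = -5.
Before skip: t = -5
Before lim := cnt + 5: t = -5
Before the loop (bound <=2), unroll the exhaustion recursion (WP_0 = exit-now case; WP_j = one more guarded iteration, up to j = 2):
  WP_0: (not (lim < 9)) and t = -5
  WP_1: (lim < 9 -> (forall t_1. ((not (lim < 9)) and t_1 = -5))) and ((not (lim < 9)) -> t = -5)
  WP_2: (lim < 9 -> (forall t_2. ((lim < 9 -> (forall t_1. ((not (lim < 9)) and t_1 = -5))) and ((not (lim < 9)) -> t_2 = -5)))) and ((not (lim < 9)) -> t = -5)
So before the loop: (lim < 9 -> (forall t_2. ((lim < 9 -> (forall t_1. ((not (lim < 9)) and t_1 = -5))) and ((not (lim < 9)) -> t_2 = -5)))) and ((not (lim < 9)) -> t = -5)
Before lim := r + 2*cnt - 2: (2*cnt + r < 11 -> (forall t_2. ((2*cnt + r < 11 -> (forall t_1. ((not (2*cnt + r < 11)) and t_1 = -5))) and ((not (2*cnt + r < 11)) -> t_2 = -5)))) and ((not (2*cnt + r < 11)) -> t = -5)
Answer: WP = (2*cnt + r < 11 -> (forall t_2. ((2*cnt + r < 11 -> (forall t_1. ((not (2*cnt + r < 11)) and t_1 = -5))) and ((not (2*cnt + r < 11)) -> t_2 = -5)))) and ((not (2*cnt + r < 11)) -> t = -5)


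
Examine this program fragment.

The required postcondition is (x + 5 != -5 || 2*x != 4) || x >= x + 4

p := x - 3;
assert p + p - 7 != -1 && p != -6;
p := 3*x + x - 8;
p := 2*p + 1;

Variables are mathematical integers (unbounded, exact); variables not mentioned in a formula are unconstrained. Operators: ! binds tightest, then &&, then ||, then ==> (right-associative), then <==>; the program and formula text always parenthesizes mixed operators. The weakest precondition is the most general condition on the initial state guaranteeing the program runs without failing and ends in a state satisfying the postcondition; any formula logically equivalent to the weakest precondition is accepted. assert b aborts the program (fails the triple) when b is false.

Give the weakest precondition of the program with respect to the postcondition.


Working backward. After the program, the postcondition (x + 5 != -5 || 2*x != 4) || x >= x + 4 must hold; in canonical form it is x != -10 || 2*x != 4.
Before p := 2*p + 1: x != -10 || 2*x != 4
Before p := 3*x + x - 8: x != -10 || 2*x != 4
Before assert p + p - 7 != -1 && p != -6: 2*p != 6 && p != -6 && (x != -10 || 2*x != 4)
Before p := x - 3: 2*x != 12 && x != -3 && (x != -10 || 2*x != 4)
Answer: WP = 2*x != 12 && x != -3 && (x != -10 || 2*x != 4)


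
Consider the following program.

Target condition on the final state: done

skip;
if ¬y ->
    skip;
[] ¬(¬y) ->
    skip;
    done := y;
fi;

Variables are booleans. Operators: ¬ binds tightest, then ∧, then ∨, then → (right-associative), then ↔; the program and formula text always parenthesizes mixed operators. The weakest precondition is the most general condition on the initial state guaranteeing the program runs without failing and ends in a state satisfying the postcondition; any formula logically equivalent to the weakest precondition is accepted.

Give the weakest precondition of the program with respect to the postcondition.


Working backward. After the program, done must hold.
Then branch requires done; else branch requires y.
Before the if: (¬y) → done
Before skip: (¬y) → done
Answer: WP = (¬y) → done


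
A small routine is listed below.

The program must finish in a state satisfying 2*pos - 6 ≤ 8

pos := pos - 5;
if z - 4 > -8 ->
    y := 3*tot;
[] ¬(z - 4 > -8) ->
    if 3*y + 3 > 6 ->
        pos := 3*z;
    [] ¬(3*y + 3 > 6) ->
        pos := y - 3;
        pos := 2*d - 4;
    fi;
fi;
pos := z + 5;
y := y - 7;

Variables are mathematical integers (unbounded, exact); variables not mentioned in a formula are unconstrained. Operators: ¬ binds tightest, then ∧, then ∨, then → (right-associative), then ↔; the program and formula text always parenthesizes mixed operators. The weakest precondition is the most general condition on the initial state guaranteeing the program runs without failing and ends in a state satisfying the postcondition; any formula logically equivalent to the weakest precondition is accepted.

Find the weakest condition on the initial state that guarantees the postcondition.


Working backward. After the program, the postcondition 2*pos - 6 ≤ 8 must hold; in canonical form it is 2*pos ≤ 14.
Before y := y - 7: 2*pos ≤ 14
Before pos := z + 5: 2*z ≤ 4
Then branch requires 2*z ≤ 4; else branch requires (3*y > 3 → 2*z ≤ 4) ∧ ((¬(3*y > 3)) → 2*z ≤ 4).
Before the if: (z > -4 → 2*z ≤ 4) ∧ ((¬(z > -4)) → ((3*y > 3 → 2*z ≤ 4) ∧ ((¬(3*y > 3)) → 2*z ≤ 4)))
Before pos := pos - 5: (z > -4 → 2*z ≤ 4) ∧ ((¬(z > -4)) → ((3*y > 3 → 2*z ≤ 4) ∧ ((¬(3*y > 3)) → 2*z ≤ 4)))
Answer: WP = (z > -4 → 2*z ≤ 4) ∧ ((¬(z > -4)) → ((3*y > 3 → 2*z ≤ 4) ∧ ((¬(3*y > 3)) → 2*z ≤ 4)))


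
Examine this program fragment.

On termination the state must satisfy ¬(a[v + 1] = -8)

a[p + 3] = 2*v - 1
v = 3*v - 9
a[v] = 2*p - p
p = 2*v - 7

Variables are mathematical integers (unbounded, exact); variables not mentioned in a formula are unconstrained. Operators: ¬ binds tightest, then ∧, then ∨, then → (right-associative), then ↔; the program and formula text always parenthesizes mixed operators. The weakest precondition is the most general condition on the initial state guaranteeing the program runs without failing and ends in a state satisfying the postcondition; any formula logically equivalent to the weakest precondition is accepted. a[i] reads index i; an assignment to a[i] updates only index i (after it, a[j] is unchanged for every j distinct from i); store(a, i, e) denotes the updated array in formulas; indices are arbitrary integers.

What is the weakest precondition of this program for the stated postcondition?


Working backward. After the program, ¬(a[v + 1] = -8) must hold.
Before p := 2*v - 7: ¬(a[v + 1] = -8)
Before a[v] := 2*p - p: ¬(store(a, v, p)[v + 1] = -8)
Before v := 3*v - 9: ¬(store(a, 3*v - 9, p)[3*v - 8] = -8)
Before a[p + 3] := 2*v - 1: ¬(store(store(a, p + 3, 2*v - 1), 3*v - 9, p)[3*v - 8] = -8)
Answer: WP = ¬(store(store(a, p + 3, 2*v - 1), 3*v - 9, p)[3*v - 8] = -8)


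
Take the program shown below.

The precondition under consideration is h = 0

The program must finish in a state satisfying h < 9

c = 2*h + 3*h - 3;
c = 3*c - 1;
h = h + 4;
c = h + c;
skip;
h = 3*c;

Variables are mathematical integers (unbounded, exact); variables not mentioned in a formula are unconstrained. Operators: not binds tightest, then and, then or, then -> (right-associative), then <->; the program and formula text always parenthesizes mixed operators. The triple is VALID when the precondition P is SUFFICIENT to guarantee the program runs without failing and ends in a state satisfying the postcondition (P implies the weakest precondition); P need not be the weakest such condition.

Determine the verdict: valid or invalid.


Working backward. After the program, h < 9 must hold.
Before h := 3*c: 3*c < 9
Before skip: 3*c < 9
Before c := h + c: 3*c + 3*h < 9
Before h := h + 4: 3*c + 3*h < -3
Before c := 3*c - 1: 9*c + 3*h < 0
Before c := 2*h + 3*h - 3: 48*h < 27
The weakest precondition is 48*h < 27.
Check whether h = 0 implies it.
Every state satisfying the precondition satisfies the weakest precondition: the implication holds.
Answer: valid


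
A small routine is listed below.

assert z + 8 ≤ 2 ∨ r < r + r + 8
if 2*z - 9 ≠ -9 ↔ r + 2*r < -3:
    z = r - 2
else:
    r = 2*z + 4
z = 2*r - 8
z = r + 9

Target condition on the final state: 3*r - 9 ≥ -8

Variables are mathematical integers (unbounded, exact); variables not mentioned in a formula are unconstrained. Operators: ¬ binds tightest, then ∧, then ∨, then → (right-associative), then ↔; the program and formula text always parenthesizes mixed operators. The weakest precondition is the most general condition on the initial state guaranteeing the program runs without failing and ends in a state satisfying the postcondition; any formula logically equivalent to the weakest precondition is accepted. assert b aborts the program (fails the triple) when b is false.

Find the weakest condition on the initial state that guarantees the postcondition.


Working backward. After the program, the postcondition 3*r - 9 ≥ -8 must hold; in canonical form it is 3*r ≥ 1.
Before z := r + 9: 3*r ≥ 1
Before z := 2*r - 8: 3*r ≥ 1
Then branch requires 3*r ≥ 1; else branch requires 6*z ≥ -11.
Before the if: ((2*z ≠ 0 ↔ 3*r < -3) → 3*r ≥ 1) ∧ ((¬(2*z ≠ 0 ↔ 3*r < -3)) → 6*z ≥ -11)
Before assert z + 8 ≤ 2 ∨ r < r + r + 8: (z ≤ -6 ∨ r > -8) ∧ ((2*z ≠ 0 ↔ 3*r < -3) → 3*r ≥ 1) ∧ ((¬(2*z ≠ 0 ↔ 3*r < -3)) → 6*z ≥ -11)
Answer: WP = (z ≤ -6 ∨ r > -8) ∧ ((2*z ≠ 0 ↔ 3*r < -3) → 3*r ≥ 1) ∧ ((¬(2*z ≠ 0 ↔ 3*r < -3)) → 6*z ≥ -11)


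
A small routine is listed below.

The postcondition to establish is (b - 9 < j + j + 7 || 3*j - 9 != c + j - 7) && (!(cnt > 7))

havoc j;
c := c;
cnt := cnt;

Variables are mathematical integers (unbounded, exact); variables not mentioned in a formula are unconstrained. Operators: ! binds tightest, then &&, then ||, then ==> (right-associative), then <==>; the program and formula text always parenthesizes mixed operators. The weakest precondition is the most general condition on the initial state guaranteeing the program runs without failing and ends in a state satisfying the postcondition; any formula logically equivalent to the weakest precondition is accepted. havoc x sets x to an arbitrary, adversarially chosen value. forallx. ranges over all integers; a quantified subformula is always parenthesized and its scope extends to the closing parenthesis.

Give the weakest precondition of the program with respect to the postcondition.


Working backward. After the program, the postcondition (b - 9 < j + j + 7 || 3*j - 9 != c + j - 7) && (!(cnt > 7)) must hold; in canonical form it is (b < 2*j + 16 || 2*j != c + 2) && (!(cnt > 7)).
Before cnt := cnt: (b < 2*j + 16 || 2*j != c + 2) && (!(cnt > 7))
Before c := c: (b < 2*j + 16 || 2*j != c + 2) && (!(cnt > 7))
Before havoc j: forall j_1. ((b < 2*j_1 + 16 || 2*j_1 != c + 2) && (!(cnt > 7)))
Answer: WP = forall j_1. ((b < 2*j_1 + 16 || 2*j_1 != c + 2) && (!(cnt > 7)))


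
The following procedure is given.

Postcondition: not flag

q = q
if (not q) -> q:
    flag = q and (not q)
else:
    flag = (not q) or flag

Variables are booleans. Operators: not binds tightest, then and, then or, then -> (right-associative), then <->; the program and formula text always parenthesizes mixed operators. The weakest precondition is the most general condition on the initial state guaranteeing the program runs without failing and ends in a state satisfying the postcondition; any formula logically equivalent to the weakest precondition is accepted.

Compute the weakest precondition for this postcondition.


Working backward. After the program, not flag must hold.
Then branch requires true; else branch requires not ((not q) or flag).
Before the if: (not ((not q) -> q)) -> (not ((not q) or flag))
Before q := q: (not ((not q) -> q)) -> (not ((not q) or flag))
Answer: WP = (not ((not q) -> q)) -> (not ((not q) or flag))


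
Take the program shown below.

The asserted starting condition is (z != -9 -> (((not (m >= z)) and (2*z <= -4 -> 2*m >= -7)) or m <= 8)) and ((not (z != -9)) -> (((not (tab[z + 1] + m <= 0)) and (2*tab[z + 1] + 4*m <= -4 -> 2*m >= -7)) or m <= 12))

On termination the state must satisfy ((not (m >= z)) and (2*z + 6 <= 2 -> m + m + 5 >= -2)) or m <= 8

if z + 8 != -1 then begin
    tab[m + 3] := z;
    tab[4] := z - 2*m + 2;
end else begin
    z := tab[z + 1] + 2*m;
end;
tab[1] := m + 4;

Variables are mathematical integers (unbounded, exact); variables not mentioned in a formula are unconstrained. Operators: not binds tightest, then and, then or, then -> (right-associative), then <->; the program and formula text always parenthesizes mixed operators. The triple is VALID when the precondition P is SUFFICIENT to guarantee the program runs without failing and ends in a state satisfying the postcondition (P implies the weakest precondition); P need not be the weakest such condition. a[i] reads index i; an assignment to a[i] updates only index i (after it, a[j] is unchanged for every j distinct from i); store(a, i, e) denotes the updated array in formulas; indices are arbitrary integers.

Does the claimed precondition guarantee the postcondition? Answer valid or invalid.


Working backward. After the program, the postcondition ((not (m >= z)) and (2*z + 6 <= 2 -> m + m + 5 >= -2)) or m <= 8 must hold; in canonical form it is ((not (m >= z)) and (2*z <= -4 -> 2*m >= -7)) or m <= 8.
Before tab[1] := m + 4: ((not (m >= z)) and (2*z <= -4 -> 2*m >= -7)) or m <= 8
Then branch requires ((not (m >= z)) and (2*z <= -4 -> 2*m >= -7)) or m <= 8; else branch requires ((not (tab[z + 1] + m <= 0)) and (2*tab[z + 1] + 4*m <= -4 -> 2*m >= -7)) or m <= 8.
Before the if: (z != -9 -> (((not (m >= z)) and (2*z <= -4 -> 2*m >= -7)) or m <= 8)) and ((not (z != -9)) -> (((not (tab[z + 1] + m <= 0)) and (2*tab[z + 1] + 4*m <= -4 -> 2*m >= -7)) or m <= 8))
The weakest precondition is (z != -9 -> (((not (m >= z)) and (2*z <= -4 -> 2*m >= -7)) or m <= 8)) and ((not (z != -9)) -> (((not (tab[z + 1] + m <= 0)) and (2*tab[z + 1] + 4*m <= -4 -> 2*m >= -7)) or m <= 8)).
Check whether (z != -9 -> (((not (m >= z)) and (2*z <= -4 -> 2*m >= -7)) or m <= 8)) and ((not (z != -9)) -> (((not (tab[z + 1] + m <= 0)) and (2*tab[z + 1] + 4*m <= -4 -> 2*m >= -7)) or m <= 12)) implies it.
Countermodel: at the initial state m = 9, tab = {[-8] = -9, elsewhere -9}, z = -9, the precondition holds but the weakest precondition fails.
Answer: invalid


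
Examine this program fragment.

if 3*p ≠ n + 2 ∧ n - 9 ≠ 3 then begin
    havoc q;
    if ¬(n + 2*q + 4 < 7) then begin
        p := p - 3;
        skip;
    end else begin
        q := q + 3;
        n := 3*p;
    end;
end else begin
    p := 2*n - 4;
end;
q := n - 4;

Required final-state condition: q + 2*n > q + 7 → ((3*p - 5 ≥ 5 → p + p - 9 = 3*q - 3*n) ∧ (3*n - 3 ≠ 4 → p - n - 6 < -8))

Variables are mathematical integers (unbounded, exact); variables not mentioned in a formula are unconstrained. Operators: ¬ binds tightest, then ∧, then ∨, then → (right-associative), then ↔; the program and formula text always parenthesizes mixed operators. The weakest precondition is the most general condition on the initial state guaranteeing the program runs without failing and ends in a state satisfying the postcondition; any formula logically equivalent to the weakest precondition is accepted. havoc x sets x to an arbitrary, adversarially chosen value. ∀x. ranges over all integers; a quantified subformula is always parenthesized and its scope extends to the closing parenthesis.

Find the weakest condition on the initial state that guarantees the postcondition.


Working backward. After the program, the postcondition q + 2*n > q + 7 → ((3*p - 5 ≥ 5 → p + p - 9 = 3*q - 3*n) ∧ (3*n - 3 ≠ 4 → p - n - 6 < -8)) must hold; in canonical form it is 2*n > 7 → ((3*p ≥ 10 → 3*n + 2*p = 3*q + 9) ∧ (3*n ≠ 7 → p < n - 2)).
Before q := n - 4: 2*n > 7 → ((3*p ≥ 10 → 2*p = -3) ∧ (3*n ≠ 7 → p < n - 2))
Then branch requires ∀q_1. (((¬(n + 2*q_1 < 3)) → (2*n > 7 → ((3*p ≥ 19 → 2*p = 3) ∧ (3*n ≠ 7 → p < n + 1)))) ∧ (n + 2*q_1 < 3 → (6*p > 7 → ((3*p ≥ 10 → 2*p = -3) ∧ (9*p ≠ 7 → 2*p > 2))))); else branch requires 2*n > 7 → ((6*n ≥ 22 → 4*n = 5) ∧ (3*n ≠ 7 → n < 2)).
Before the if: ((3*p ≠ n + 2 ∧ n ≠ 12) → (∀q_1. (((¬(n + 2*q_1 < 3)) → (2*n > 7 → ((3*p ≥ 19 → 2*p = 3) ∧ (3*n ≠ 7 → p < n + 1)))) ∧ (n + 2*q_1 < 3 → (6*p > 7 → ((3*p ≥ 10 → 2*p = -3) ∧ (9*p ≠ 7 → 2*p > 2))))))) ∧ ((¬(3*p ≠ n + 2 ∧ n ≠ 12)) → (2*n > 7 → ((6*n ≥ 22 → 4*n = 5) ∧ (3*n ≠ 7 → n < 2))))
Answer: WP = ((3*p ≠ n + 2 ∧ n ≠ 12) → (∀q_1. (((¬(n + 2*q_1 < 3)) → (2*n > 7 → ((3*p ≥ 19 → 2*p = 3) ∧ (3*n ≠ 7 → p < n + 1)))) ∧ (n + 2*q_1 < 3 → (6*p > 7 → ((3*p ≥ 10 → 2*p = -3) ∧ (9*p ≠ 7 → 2*p > 2))))))) ∧ ((¬(3*p ≠ n + 2 ∧ n ≠ 12)) → (2*n > 7 → ((6*n ≥ 22 → 4*n = 5) ∧ (3*n ≠ 7 → n < 2))))


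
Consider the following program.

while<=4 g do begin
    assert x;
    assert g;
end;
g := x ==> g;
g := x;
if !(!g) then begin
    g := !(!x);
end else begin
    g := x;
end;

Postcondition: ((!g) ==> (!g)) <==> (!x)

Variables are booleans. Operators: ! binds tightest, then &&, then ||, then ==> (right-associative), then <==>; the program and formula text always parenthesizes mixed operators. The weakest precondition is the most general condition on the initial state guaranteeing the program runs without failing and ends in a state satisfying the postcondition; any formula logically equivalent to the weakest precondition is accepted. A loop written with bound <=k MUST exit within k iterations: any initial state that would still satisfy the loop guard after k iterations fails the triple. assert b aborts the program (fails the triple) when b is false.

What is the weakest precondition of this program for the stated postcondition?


Working backward. After the program, the postcondition ((!g) ==> (!g)) <==> (!x) must hold; in canonical form it is !x.
Then branch requires !x; else branch requires !x.
Before the if: (g ==> (!x)) && ((!g) ==> (!x))
Before g := x: x ==> (!x)
Before g := x ==> g: x ==> (!x)
Before the loop (bound <=4), unroll the exhaustion recursion (WP_0 = exit-now case; WP_j = one more guarded iteration, up to j = 4):
  WP_0: (!g) && (x ==> (!x))
  WP_1: (!g) && ((!g) ==> (x ==> (!x)))
  WP_2: (!g) && ((!g) ==> (x ==> (!x)))
  WP_3: (!g) && ((!g) ==> (x ==> (!x)))
  WP_4: (!g) && ((!g) ==> (x ==> (!x)))
So before the loop: (!g) && ((!g) ==> (x ==> (!x)))
Answer: WP = (!g) && ((!g) ==> (x ==> (!x)))


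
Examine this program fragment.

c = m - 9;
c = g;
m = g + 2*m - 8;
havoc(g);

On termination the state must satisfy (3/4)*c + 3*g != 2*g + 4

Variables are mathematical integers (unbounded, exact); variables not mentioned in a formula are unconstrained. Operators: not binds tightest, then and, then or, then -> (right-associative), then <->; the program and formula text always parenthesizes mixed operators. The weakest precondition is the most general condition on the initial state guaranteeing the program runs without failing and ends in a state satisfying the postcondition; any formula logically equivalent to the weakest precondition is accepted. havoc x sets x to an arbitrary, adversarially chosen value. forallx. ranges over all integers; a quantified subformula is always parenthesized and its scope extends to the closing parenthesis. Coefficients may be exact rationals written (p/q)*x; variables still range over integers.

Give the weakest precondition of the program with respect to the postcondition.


Working backward. After the program, the postcondition (3/4)*c + 3*g != 2*g + 4 must hold; in canonical form it is (3/4)*c + g != 4.
Before havoc g: forall g_1. (3/4)*c + g_1 != 4
Before m := g + 2*m - 8: forall g_1. (3/4)*c + g_1 != 4
Before c := g: forall g_1. (3/4)*g + g_1 != 4
Before c := m - 9: forall g_1. (3/4)*g + g_1 != 4
Answer: WP = forall g_1. (3/4)*g + g_1 != 4


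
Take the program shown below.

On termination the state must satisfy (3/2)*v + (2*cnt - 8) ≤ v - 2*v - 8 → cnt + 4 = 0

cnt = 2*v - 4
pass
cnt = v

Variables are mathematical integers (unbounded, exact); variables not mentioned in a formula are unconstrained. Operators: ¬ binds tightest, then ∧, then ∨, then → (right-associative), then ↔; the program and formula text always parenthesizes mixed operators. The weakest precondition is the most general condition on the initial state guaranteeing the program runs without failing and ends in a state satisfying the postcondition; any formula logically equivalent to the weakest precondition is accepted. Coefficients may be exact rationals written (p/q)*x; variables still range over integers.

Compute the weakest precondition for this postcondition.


Working backward. After the program, the postcondition (3/2)*v + (2*cnt - 8) ≤ v - 2*v - 8 → cnt + 4 = 0 must hold; in canonical form it is 2*cnt + (5/2)*v ≤ 0 → cnt = -4.
Before cnt := v: (9/2)*v ≤ 0 → v = -4
Before skip: (9/2)*v ≤ 0 → v = -4
Before cnt := 2*v - 4: (9/2)*v ≤ 0 → v = -4
Answer: WP = (9/2)*v ≤ 0 → v = -4


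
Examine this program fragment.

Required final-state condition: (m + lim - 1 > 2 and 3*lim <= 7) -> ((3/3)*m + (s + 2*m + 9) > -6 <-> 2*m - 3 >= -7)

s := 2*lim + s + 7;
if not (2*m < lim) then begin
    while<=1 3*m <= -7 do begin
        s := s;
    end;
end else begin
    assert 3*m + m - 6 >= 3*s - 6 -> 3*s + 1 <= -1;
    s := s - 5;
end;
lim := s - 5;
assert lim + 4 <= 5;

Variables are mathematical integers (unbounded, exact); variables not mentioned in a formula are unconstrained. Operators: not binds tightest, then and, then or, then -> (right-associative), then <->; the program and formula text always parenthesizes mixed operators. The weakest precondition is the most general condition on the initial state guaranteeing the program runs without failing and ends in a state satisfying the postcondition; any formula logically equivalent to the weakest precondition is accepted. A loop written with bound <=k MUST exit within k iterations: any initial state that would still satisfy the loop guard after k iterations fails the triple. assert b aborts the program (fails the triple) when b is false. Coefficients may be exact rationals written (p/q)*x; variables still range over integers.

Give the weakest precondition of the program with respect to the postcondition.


Working backward. After the program, the postcondition (m + lim - 1 > 2 and 3*lim <= 7) -> ((3/3)*m + (s + 2*m + 9) > -6 <-> 2*m - 3 >= -7) must hold; in canonical form it is (lim + m > 3 and 3*lim <= 7) -> (3*m + s > -15 <-> 2*m >= -4).
Before assert lim + 4 <= 5: lim <= 1 and ((lim + m > 3 and 3*lim <= 7) -> (3*m + s > -15 <-> 2*m >= -4))
Before lim := s - 5: s <= 6 and ((m + s > 8 and 3*s <= 22) -> (3*m + s > -15 <-> 2*m >= -4))
Then branch requires (3*m <= -7 -> ((not (3*m <= -7)) and s <= 6 and ((m + s > 8 and 3*s <= 22) -> (3*m + s > -15 <-> 2*m >= -4)))) and ((not (3*m <= -7)) -> (s <= 6 and ((m + s > 8 and 3*s <= 22) -> (3*m + s > -15 <-> 2*m >= -4)))); else branch requires (4*m >= 3*s -> 3*s <= -2) and s <= 11 and ((m + s > 13 and 3*s <= 37) -> (3*m + s > -10 <-> 2*m >= -4)).
Before the if: ((not (2*m < lim)) -> ((3*m <= -7 -> ((not (3*m <= -7)) and s <= 6 and ((m + s > 8 and 3*s <= 22) -> (3*m + s > -15 <-> 2*m >= -4)))) and ((not (3*m <= -7)) -> (s <= 6 and ((m + s > 8 and 3*s <= 22) -> (3*m + s > -15 <-> 2*m >= -4)))))) and (2*m < lim -> ((4*m >= 3*s -> 3*s <= -2) and s <= 11 and ((m + s > 13 and 3*s <= 37) -> (3*m + s > -10 <-> 2*m >= -4))))
Before s := 2*lim + s + 7: ((not (2*m < lim)) -> ((3*m <= -7 -> ((not (3*m <= -7)) and 2*lim + s <= -1 and ((2*lim + m + s > 1 and 6*lim + 3*s <= 1) -> (2*lim + 3*m + s > -22 <-> 2*m >= -4)))) and ((not (3*m <= -7)) -> (2*lim + s <= -1 and ((2*lim + m + s > 1 and 6*lim + 3*s <= 1) -> (2*lim + 3*m + s > -22 <-> 2*m >= -4)))))) and (2*m < lim -> ((4*m >= 6*lim + 3*s + 21 -> 6*lim + 3*s <= -23) and 2*lim + s <= 4 and ((2*lim + m + s > 6 and 6*lim + 3*s <= 16) -> (2*lim + 3*m + s > -17 <-> 2*m >= -4))))
Answer: WP = ((not (2*m < lim)) -> ((3*m <= -7 -> ((not (3*m <= -7)) and 2*lim + s <= -1 and ((2*lim + m + s > 1 and 6*lim + 3*s <= 1) -> (2*lim + 3*m + s > -22 <-> 2*m >= -4)))) and ((not (3*m <= -7)) -> (2*lim + s <= -1 and ((2*lim + m + s > 1 and 6*lim + 3*s <= 1) -> (2*lim + 3*m + s > -22 <-> 2*m >= -4)))))) and (2*m < lim -> ((4*m >= 6*lim + 3*s + 21 -> 6*lim + 3*s <= -23) and 2*lim + s <= 4 and ((2*lim + m + s > 6 and 6*lim + 3*s <= 16) -> (2*lim + 3*m + s > -17 <-> 2*m >= -4))))


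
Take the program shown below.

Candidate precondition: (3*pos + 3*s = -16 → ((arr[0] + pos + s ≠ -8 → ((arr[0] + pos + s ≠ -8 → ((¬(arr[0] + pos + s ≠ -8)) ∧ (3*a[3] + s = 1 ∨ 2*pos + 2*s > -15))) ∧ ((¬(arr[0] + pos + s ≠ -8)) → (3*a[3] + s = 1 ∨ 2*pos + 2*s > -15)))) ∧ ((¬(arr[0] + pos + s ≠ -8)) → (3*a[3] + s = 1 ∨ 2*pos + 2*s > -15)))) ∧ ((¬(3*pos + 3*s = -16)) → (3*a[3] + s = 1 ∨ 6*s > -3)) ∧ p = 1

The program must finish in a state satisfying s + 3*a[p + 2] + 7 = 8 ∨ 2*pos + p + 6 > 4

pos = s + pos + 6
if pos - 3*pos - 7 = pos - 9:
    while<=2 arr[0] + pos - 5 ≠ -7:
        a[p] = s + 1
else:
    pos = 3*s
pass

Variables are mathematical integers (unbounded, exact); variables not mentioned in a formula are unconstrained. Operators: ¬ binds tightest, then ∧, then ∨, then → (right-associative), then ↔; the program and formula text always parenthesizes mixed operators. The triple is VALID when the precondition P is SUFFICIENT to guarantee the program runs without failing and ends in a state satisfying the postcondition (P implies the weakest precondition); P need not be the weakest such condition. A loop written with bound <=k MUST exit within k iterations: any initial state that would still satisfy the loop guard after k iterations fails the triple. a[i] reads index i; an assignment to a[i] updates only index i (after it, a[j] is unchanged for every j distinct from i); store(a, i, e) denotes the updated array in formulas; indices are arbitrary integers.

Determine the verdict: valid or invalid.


Working backward. After the program, the postcondition s + 3*a[p + 2] + 7 = 8 ∨ 2*pos + p + 6 > 4 must hold; in canonical form it is 3*a[p + 2] + s = 1 ∨ p + 2*pos > -2.
Before skip: 3*a[p + 2] + s = 1 ∨ p + 2*pos > -2
Then branch requires (arr[0] + pos ≠ -2 → ((arr[0] + pos ≠ -2 → ((¬(arr[0] + pos ≠ -2)) ∧ (3*store(store(a, p, s + 1), p, s + 1)[p + 2] + s = 1 ∨ p + 2*pos > -2))) ∧ ((¬(arr[0] + pos ≠ -2)) → (3*store(a, p, s + 1)[p + 2] + s = 1 ∨ p + 2*pos > -2)))) ∧ ((¬(arr[0] + pos ≠ -2)) → (3*a[p + 2] + s = 1 ∨ p + 2*pos > -2)); else branch requires 3*a[p + 2] + s = 1 ∨ p + 6*s > -2.
Before the if: (3*pos = 2 → ((arr[0] + pos ≠ -2 → ((arr[0] + pos ≠ -2 → ((¬(arr[0] + pos ≠ -2)) ∧ (3*store(store(a, p, s + 1), p, s + 1)[p + 2] + s = 1 ∨ p + 2*pos > -2))) ∧ ((¬(arr[0] + pos ≠ -2)) → (3*store(a, p, s + 1)[p + 2] + s = 1 ∨ p + 2*pos > -2)))) ∧ ((¬(arr[0] + pos ≠ -2)) → (3*a[p + 2] + s = 1 ∨ p + 2*pos > -2)))) ∧ ((¬(3*pos = 2)) → (3*a[p + 2] + s = 1 ∨ p + 6*s > -2))
Before pos := s + pos + 6: (3*pos + 3*s = -16 → ((arr[0] + pos + s ≠ -8 → ((arr[0] + pos + s ≠ -8 → ((¬(arr[0] + pos + s ≠ -8)) ∧ (3*store(store(a, p, s + 1), p, s + 1)[p + 2] + s = 1 ∨ p + 2*pos + 2*s > -14))) ∧ ((¬(arr[0] + pos + s ≠ -8)) → (3*store(a, p, s + 1)[p + 2] + s = 1 ∨ p + 2*pos + 2*s > -14)))) ∧ ((¬(arr[0] + pos + s ≠ -8)) → (3*a[p + 2] + s = 1 ∨ p + 2*pos + 2*s > -14)))) ∧ ((¬(3*pos + 3*s = -16)) → (3*a[p + 2] + s = 1 ∨ p + 6*s > -2))
The weakest precondition is (3*pos + 3*s = -16 → ((arr[0] + pos + s ≠ -8 → ((arr[0] + pos + s ≠ -8 → ((¬(arr[0] + pos + s ≠ -8)) ∧ (3*store(store(a, p, s + 1), p, s + 1)[p + 2] + s = 1 ∨ p + 2*pos + 2*s > -14))) ∧ ((¬(arr[0] + pos + s ≠ -8)) → (3*store(a, p, s + 1)[p + 2] + s = 1 ∨ p + 2*pos + 2*s > -14)))) ∧ ((¬(arr[0] + pos + s ≠ -8)) → (3*a[p + 2] + s = 1 ∨ p + 2*pos + 2*s > -14)))) ∧ ((¬(3*pos + 3*s = -16)) → (3*a[p + 2] + s = 1 ∨ p + 6*s > -2)).
Check whether (3*pos + 3*s = -16 → ((arr[0] + pos + s ≠ -8 → ((arr[0] + pos + s ≠ -8 → ((¬(arr[0] + pos + s ≠ -8)) ∧ (3*a[3] + s = 1 ∨ 2*pos + 2*s > -15))) ∧ ((¬(arr[0] + pos + s ≠ -8)) → (3*a[3] + s = 1 ∨ 2*pos + 2*s > -15)))) ∧ ((¬(arr[0] + pos + s ≠ -8)) → (3*a[3] + s = 1 ∨ 2*pos + 2*s > -15)))) ∧ ((¬(3*pos + 3*s = -16)) → (3*a[3] + s = 1 ∨ 6*s > -3)) ∧ p = 1 implies it.
Every state satisfying the precondition satisfies the weakest precondition: the implication holds.
Answer: valid


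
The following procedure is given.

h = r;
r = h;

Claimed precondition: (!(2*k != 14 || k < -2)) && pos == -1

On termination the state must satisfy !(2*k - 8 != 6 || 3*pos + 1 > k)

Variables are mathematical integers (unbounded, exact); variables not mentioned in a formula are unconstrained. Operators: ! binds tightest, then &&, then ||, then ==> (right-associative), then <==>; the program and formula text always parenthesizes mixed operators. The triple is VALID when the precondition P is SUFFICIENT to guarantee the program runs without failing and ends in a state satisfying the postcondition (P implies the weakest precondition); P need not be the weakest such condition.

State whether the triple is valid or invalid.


Working backward. After the program, the postcondition !(2*k - 8 != 6 || 3*pos + 1 > k) must hold; in canonical form it is !(2*k != 14 || 3*pos > k - 1).
Before r := h: !(2*k != 14 || 3*pos > k - 1)
Before h := r: !(2*k != 14 || 3*pos > k - 1)
The weakest precondition is !(2*k != 14 || 3*pos > k - 1).
Check whether (!(2*k != 14 || k < -2)) && pos == -1 implies it.
Every state satisfying the precondition satisfies the weakest precondition: the implication holds.
Answer: valid


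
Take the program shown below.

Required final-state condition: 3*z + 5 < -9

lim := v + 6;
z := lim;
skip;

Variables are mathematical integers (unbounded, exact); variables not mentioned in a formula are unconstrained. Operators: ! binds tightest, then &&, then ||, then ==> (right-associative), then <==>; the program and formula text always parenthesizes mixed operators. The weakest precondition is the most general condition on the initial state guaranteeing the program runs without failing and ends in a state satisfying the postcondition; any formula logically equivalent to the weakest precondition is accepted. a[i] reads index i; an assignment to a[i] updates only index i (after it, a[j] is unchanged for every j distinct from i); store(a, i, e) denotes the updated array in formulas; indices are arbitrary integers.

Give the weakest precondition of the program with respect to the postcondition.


Working backward. After the program, the postcondition 3*z + 5 < -9 must hold; in canonical form it is 3*z < -14.
Before skip: 3*z < -14
Before z := lim: 3*lim < -14
Before lim := v + 6: 3*v < -32
Answer: WP = 3*v < -32


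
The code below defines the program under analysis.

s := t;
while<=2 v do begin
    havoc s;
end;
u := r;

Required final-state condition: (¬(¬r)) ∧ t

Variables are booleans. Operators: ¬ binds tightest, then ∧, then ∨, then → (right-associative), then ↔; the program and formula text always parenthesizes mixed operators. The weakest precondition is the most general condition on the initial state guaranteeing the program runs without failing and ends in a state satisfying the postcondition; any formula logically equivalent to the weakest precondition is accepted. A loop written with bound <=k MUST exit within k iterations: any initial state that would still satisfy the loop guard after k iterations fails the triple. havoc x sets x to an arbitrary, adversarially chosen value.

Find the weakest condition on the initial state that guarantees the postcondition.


Working backward. After the program, the postcondition (¬(¬r)) ∧ t must hold; in canonical form it is r ∧ t.
Before u := r: r ∧ t
Before the loop (bound <=2), unroll the exhaustion recursion (WP_0 = exit-now case; WP_j = one more guarded iteration, up to j = 2):
  WP_0: (¬v) ∧ r ∧ t
  WP_1: (v → ((¬v) ∧ r ∧ t)) ∧ ((¬v) → (r ∧ t))
  WP_2: (v → ((v → ((¬v) ∧ r ∧ t)) ∧ ((¬v) → (r ∧ t)))) ∧ ((¬v) → (r ∧ t))
So before the loop: (v → ((v → ((¬v) ∧ r ∧ t)) ∧ ((¬v) → (r ∧ t)))) ∧ ((¬v) → (r ∧ t))
Before s := t: (v → ((v → ((¬v) ∧ r ∧ t)) ∧ ((¬v) → (r ∧ t)))) ∧ ((¬v) → (r ∧ t))
Answer: WP = (v → ((v → ((¬v) ∧ r ∧ t)) ∧ ((¬v) → (r ∧ t)))) ∧ ((¬v) → (r ∧ t))


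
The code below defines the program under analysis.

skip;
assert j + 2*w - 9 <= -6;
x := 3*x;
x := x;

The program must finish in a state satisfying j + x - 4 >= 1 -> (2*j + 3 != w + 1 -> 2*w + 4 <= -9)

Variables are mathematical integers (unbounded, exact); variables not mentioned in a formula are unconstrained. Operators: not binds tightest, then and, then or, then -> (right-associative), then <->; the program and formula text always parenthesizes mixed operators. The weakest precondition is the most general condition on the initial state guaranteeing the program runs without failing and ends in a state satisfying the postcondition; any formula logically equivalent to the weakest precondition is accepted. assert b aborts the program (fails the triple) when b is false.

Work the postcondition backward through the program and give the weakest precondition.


Working backward. After the program, the postcondition j + x - 4 >= 1 -> (2*j + 3 != w + 1 -> 2*w + 4 <= -9) must hold; in canonical form it is j + x >= 5 -> (2*j != w - 2 -> 2*w <= -13).
Before x := x: j + x >= 5 -> (2*j != w - 2 -> 2*w <= -13)
Before x := 3*x: j + 3*x >= 5 -> (2*j != w - 2 -> 2*w <= -13)
Before assert j + 2*w - 9 <= -6: j + 2*w <= 3 and (j + 3*x >= 5 -> (2*j != w - 2 -> 2*w <= -13))
Before skip: j + 2*w <= 3 and (j + 3*x >= 5 -> (2*j != w - 2 -> 2*w <= -13))
Answer: WP = j + 2*w <= 3 and (j + 3*x >= 5 -> (2*j != w - 2 -> 2*w <= -13))


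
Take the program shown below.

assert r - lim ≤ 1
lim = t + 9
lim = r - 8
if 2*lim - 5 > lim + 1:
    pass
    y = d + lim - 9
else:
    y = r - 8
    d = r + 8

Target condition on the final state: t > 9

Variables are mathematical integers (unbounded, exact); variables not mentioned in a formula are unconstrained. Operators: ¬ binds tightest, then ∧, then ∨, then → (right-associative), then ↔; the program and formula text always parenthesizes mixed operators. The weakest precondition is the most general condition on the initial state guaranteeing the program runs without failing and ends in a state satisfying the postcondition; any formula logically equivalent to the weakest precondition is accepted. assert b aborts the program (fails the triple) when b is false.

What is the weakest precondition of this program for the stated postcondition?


Working backward. After the program, t > 9 must hold.
Then branch requires t > 9; else branch requires t > 9.
Before the if: (lim > 6 → t > 9) ∧ ((¬(lim > 6)) → t > 9)
Before lim := r - 8: (r > 14 → t > 9) ∧ ((¬(r > 14)) → t > 9)
Before lim := t + 9: (r > 14 → t > 9) ∧ ((¬(r > 14)) → t > 9)
Before assert r - lim ≤ 1: r ≤ lim + 1 ∧ (r > 14 → t > 9) ∧ ((¬(r > 14)) → t > 9)
Answer: WP = r ≤ lim + 1 ∧ (r > 14 → t > 9) ∧ ((¬(r > 14)) → t > 9)


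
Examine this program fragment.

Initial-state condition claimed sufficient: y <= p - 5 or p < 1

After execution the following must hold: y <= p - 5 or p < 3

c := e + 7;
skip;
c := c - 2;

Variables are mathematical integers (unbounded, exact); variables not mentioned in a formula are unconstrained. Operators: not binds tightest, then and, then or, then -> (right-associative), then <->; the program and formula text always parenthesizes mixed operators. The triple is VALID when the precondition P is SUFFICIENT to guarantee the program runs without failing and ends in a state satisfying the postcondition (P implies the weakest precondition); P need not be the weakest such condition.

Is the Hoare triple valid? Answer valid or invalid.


Working backward. After the program, y <= p - 5 or p < 3 must hold.
Before c := c - 2: y <= p - 5 or p < 3
Before skip: y <= p - 5 or p < 3
Before c := e + 7: y <= p - 5 or p < 3
The weakest precondition is y <= p - 5 or p < 3.
Check whether y <= p - 5 or p < 1 implies it.
Every state satisfying the precondition satisfies the weakest precondition: the implication holds.
Answer: valid


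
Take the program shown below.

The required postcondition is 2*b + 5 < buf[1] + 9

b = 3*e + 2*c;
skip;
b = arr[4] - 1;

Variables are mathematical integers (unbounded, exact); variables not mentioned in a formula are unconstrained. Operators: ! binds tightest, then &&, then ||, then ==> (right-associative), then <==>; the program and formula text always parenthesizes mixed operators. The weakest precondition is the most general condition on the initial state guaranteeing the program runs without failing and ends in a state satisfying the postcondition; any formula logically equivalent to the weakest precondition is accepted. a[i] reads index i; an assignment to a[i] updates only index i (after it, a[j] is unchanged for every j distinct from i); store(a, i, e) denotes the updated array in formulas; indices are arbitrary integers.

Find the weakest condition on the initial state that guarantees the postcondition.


Working backward. After the program, the postcondition 2*b + 5 < buf[1] + 9 must hold; in canonical form it is 2*b < buf[1] + 4.
Before b := arr[4] - 1: 2*arr[4] < buf[1] + 6
Before skip: 2*arr[4] < buf[1] + 6
Before b := 3*e + 2*c: 2*arr[4] < buf[1] + 6
Answer: WP = 2*arr[4] < buf[1] + 6


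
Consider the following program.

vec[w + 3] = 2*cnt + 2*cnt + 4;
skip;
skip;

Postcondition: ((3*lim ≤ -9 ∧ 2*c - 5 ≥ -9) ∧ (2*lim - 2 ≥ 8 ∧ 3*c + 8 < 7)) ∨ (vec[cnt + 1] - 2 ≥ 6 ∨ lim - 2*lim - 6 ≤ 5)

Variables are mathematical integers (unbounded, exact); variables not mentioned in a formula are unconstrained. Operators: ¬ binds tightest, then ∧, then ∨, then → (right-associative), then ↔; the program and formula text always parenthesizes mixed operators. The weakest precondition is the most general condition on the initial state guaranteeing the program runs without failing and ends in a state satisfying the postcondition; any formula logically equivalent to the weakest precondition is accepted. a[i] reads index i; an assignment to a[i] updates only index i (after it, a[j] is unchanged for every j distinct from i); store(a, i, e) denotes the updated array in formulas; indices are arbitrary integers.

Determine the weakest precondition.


Working backward. After the program, the postcondition ((3*lim ≤ -9 ∧ 2*c - 5 ≥ -9) ∧ (2*lim - 2 ≥ 8 ∧ 3*c + 8 < 7)) ∨ (vec[cnt + 1] - 2 ≥ 6 ∨ lim - 2*lim - 6 ≤ 5) must hold; in canonical form it is (3*lim ≤ -9 ∧ 2*c ≥ -4 ∧ 2*lim ≥ 10 ∧ 3*c < -1) ∨ vec[cnt + 1] ≥ 8 ∨ lim ≥ -11.
Before skip: (3*lim ≤ -9 ∧ 2*c ≥ -4 ∧ 2*lim ≥ 10 ∧ 3*c < -1) ∨ vec[cnt + 1] ≥ 8 ∨ lim ≥ -11
Before skip: (3*lim ≤ -9 ∧ 2*c ≥ -4 ∧ 2*lim ≥ 10 ∧ 3*c < -1) ∨ vec[cnt + 1] ≥ 8 ∨ lim ≥ -11
Before vec[w + 3] := 2*cnt + 2*cnt + 4: (3*lim ≤ -9 ∧ 2*c ≥ -4 ∧ 2*lim ≥ 10 ∧ 3*c < -1) ∨ store(vec, w + 3, 4*cnt + 4)[cnt + 1] ≥ 8 ∨ lim ≥ -11
Answer: WP = (3*lim ≤ -9 ∧ 2*c ≥ -4 ∧ 2*lim ≥ 10 ∧ 3*c < -1) ∨ store(vec, w + 3, 4*cnt + 4)[cnt + 1] ≥ 8 ∨ lim ≥ -11
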